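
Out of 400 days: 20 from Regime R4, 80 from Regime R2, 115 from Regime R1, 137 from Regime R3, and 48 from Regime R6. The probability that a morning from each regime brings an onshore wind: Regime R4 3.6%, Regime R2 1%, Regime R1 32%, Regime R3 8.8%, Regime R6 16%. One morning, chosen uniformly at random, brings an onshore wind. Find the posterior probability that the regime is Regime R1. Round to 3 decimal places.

By Bayes' rule, posterior ∝ prior × likelihood:
  Regime R4: 0.05 × 0.036 = 0.0018
  Regime R2: 0.2 × 0.01 = 0.002
  Regime R1: 0.2875 × 0.32 = 0.092
  Regime R3: 0.3425 × 0.088 = 0.03014
  Regime R6: 0.12 × 0.16 = 0.0192
Total = 0.14514.
P(Regime R1 | evidence) = 0.092 / 0.14514 ≈ 0.634.

0.634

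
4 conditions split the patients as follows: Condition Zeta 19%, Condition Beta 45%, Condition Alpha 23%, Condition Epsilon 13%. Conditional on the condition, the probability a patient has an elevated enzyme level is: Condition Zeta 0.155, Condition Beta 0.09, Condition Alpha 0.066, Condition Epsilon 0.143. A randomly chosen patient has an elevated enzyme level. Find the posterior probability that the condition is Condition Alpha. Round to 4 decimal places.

0.1464

Unnormalized posteriors (prior × likelihood):
  Condition Zeta: 0.19 × 0.155 = 0.02945
  Condition Beta: 0.45 × 0.09 = 0.0405
  Condition Alpha: 0.23 × 0.066 = 0.01518
  Condition Epsilon: 0.13 × 0.143 = 0.01859
Sum = 0.10372.
P(Condition Alpha | evidence) = 0.01518 / 0.10372 ≈ 0.1464.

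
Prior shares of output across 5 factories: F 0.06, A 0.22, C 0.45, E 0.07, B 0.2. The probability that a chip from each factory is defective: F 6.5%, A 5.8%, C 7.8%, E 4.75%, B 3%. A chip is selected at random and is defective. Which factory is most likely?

C

By Bayes' rule, posterior ∝ prior × likelihood:
  F: 0.06 × 0.065 = 0.0039
  A: 0.22 × 0.058 = 0.01276
  C: 0.45 × 0.078 = 0.0351
  E: 0.07 × 0.0475 = 0.003325
  B: 0.2 × 0.03 = 0.006
Normalizing constant = 0.061085.
Largest term belongs to C, so C is most probable.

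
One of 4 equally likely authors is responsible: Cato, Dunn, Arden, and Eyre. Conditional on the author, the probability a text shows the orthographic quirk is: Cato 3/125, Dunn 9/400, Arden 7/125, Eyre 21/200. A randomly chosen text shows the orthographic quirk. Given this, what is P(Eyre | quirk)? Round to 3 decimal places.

0.506

With a uniform prior (1/4 each), posterior ∝ likelihood:
  Cato: 0.024
  Dunn: 0.0225
  Arden: 0.056
  Eyre: 0.105
Total = 0.2075.
P(Eyre | evidence) = 0.105 / 0.2075 ≈ 0.506.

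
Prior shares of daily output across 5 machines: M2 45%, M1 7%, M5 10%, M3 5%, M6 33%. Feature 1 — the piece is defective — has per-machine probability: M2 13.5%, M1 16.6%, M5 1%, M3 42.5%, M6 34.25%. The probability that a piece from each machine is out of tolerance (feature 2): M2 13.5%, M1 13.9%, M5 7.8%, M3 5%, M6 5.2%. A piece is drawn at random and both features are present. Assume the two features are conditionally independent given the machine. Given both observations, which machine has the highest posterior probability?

Unnormalized posteriors (prior × likelihood):
  M2: 0.45 × 0.135 × 0.135 = 0.00820125
  M1: 0.07 × 0.166 × 0.139 = 0.00161518
  M5: 0.1 × 0.01 × 0.078 = 0.000078
  M3: 0.05 × 0.425 × 0.05 = 0.0010625
  M6: 0.33 × 0.3425 × 0.052 = 0.0058773
Total = 0.01683423.
Largest term belongs to M2, so M2 is most probable.

M2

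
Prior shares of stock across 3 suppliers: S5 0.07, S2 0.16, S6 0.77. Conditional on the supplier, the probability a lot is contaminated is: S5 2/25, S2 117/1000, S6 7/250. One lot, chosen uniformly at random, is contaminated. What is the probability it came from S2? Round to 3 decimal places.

Unnormalized posteriors (prior × likelihood):
  S5: 0.07 × 0.08 = 0.0056
  S2: 0.16 × 0.117 = 0.01872
  S6: 0.77 × 0.028 = 0.02156
Total = 0.04588.
P(S2 | evidence) = 0.01872 / 0.04588 ≈ 0.408.

0.408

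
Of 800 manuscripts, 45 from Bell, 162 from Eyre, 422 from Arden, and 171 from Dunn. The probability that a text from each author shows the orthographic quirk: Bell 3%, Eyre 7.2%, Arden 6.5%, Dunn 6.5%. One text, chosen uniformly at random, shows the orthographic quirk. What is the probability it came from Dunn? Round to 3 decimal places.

By Bayes' rule, posterior ∝ prior × likelihood:
  Bell: 0.05625 × 0.03 = 0.0016875
  Eyre: 0.2025 × 0.072 = 0.01458
  Arden: 0.5275 × 0.065 = 0.0342875
  Dunn: 0.21375 × 0.065 = 0.01389375
Total = 0.06444875.
P(Dunn | evidence) = 0.01389375 / 0.06444875 ≈ 0.216.

0.216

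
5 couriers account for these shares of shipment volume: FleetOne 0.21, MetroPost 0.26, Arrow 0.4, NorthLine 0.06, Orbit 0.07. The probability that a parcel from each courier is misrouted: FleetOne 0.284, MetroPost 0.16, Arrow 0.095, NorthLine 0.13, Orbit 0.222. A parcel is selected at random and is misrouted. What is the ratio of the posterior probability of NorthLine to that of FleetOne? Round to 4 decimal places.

Prior × likelihood for each hypothesis:
  FleetOne: 0.21 × 0.284 = 0.05964
  MetroPost: 0.26 × 0.16 = 0.0416
  Arrow: 0.4 × 0.095 = 0.038
  NorthLine: 0.06 × 0.13 = 0.0078
  Orbit: 0.07 × 0.222 = 0.01554
Normalizing constant = 0.16258.
The ratio is 0.0078 / 0.05964 (the normalizer cancels) = 0.1308.

0.1308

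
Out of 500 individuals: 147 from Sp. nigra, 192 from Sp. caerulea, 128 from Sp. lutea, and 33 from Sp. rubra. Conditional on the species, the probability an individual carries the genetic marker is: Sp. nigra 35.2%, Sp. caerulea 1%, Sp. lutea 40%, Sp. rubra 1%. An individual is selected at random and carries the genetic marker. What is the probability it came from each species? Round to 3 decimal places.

Prior × likelihood for each hypothesis:
  Sp. nigra: 0.294 × 0.352 = 0.103488
  Sp. caerulea: 0.384 × 0.01 = 0.00384
  Sp. lutea: 0.256 × 0.4 = 0.1024
  Sp. rubra: 0.066 × 0.01 = 0.00066
Normalizing constant = 0.210388.
P(Sp. nigra | marker) = 0.103488/0.210388 ≈ 0.492
P(Sp. caerulea | marker) = 0.00384/0.210388 ≈ 0.018
P(Sp. lutea | marker) = 0.1024/0.210388 ≈ 0.487
P(Sp. rubra | marker) = 0.00066/0.210388 ≈ 0.003

Sp. nigra 0.492, Sp. caerulea 0.018, Sp. lutea 0.487, Sp. rubra 0.003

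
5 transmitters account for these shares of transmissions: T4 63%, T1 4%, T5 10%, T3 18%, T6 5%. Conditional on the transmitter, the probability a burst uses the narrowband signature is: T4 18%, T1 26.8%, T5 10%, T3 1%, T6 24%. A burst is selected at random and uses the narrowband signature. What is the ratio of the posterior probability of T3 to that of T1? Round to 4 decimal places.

0.1679

Compute prior × likelihood for every hypothesis:
  T4: 0.63 × 0.18 = 0.1134
  T1: 0.04 × 0.268 = 0.01072
  T5: 0.1 × 0.1 = 0.01
  T3: 0.18 × 0.01 = 0.0018
  T6: 0.05 × 0.24 = 0.012
Normalizing constant = 0.14792.
The ratio is 0.0018 / 0.01072 (the normalizer cancels) = 0.1679.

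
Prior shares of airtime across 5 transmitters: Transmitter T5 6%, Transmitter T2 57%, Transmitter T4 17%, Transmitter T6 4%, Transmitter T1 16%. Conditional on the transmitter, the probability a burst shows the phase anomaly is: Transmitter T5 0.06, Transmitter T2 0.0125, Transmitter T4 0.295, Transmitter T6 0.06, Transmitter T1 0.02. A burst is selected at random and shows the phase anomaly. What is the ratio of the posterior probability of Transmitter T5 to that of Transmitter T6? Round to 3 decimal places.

1.500

Compute prior × likelihood for every hypothesis:
  Transmitter T5: 0.06 × 0.06 = 0.0036
  Transmitter T2: 0.57 × 0.0125 = 0.007125
  Transmitter T4: 0.17 × 0.295 = 0.05015
  Transmitter T6: 0.04 × 0.06 = 0.0024
  Transmitter T1: 0.16 × 0.02 = 0.0032
Sum = 0.066475.
The ratio is 0.0036 / 0.0024 (the normalizer cancels) = 1.500.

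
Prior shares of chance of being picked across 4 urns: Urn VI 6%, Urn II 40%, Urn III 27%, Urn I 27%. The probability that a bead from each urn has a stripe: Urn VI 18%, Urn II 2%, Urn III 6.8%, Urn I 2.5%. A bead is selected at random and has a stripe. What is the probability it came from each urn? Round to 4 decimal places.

Compute prior × likelihood for every hypothesis:
  Urn VI: 0.06 × 0.18 = 0.0108
  Urn II: 0.4 × 0.02 = 0.008
  Urn III: 0.27 × 0.068 = 0.01836
  Urn I: 0.27 × 0.025 = 0.00675
Total = 0.04391.
P(Urn VI | striped) = 0.0108/0.04391 ≈ 0.2460
P(Urn II | striped) = 0.008/0.04391 ≈ 0.1822
P(Urn III | striped) = 0.01836/0.04391 ≈ 0.4181
P(Urn I | striped) = 0.00675/0.04391 ≈ 0.1537

Urn VI 0.2460, Urn II 0.1822, Urn III 0.4181, Urn I 0.1537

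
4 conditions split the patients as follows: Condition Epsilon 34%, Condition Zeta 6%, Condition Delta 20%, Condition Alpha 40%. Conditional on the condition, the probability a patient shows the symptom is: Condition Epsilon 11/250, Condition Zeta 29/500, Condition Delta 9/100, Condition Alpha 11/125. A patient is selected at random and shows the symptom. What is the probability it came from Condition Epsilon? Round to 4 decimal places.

0.2088

Compute prior × likelihood for every hypothesis:
  Condition Epsilon: 0.34 × 0.044 = 0.01496
  Condition Zeta: 0.06 × 0.058 = 0.00348
  Condition Delta: 0.2 × 0.09 = 0.018
  Condition Alpha: 0.4 × 0.088 = 0.0352
Sum = 0.07164.
P(Condition Epsilon | evidence) = 0.01496 / 0.07164 ≈ 0.2088.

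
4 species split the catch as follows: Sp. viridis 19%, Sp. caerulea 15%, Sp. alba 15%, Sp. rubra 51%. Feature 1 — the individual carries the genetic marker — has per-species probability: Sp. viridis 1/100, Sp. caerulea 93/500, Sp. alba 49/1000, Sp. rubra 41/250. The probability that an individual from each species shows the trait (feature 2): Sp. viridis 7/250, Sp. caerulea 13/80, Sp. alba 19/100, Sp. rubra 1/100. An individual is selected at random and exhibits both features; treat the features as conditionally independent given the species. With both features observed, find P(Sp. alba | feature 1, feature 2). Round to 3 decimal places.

0.205

Unnormalized posteriors (prior × likelihood):
  Sp. viridis: 0.19 × 0.01 × 0.028 = 0.0000532
  Sp. caerulea: 0.15 × 0.186 × 0.1625 = 0.00453375
  Sp. alba: 0.15 × 0.049 × 0.19 = 0.0013965
  Sp. rubra: 0.51 × 0.164 × 0.01 = 0.0008364
Normalizing constant = 0.00681985.
P(Sp. alba | evidence) = 0.0013965 / 0.00681985 ≈ 0.205.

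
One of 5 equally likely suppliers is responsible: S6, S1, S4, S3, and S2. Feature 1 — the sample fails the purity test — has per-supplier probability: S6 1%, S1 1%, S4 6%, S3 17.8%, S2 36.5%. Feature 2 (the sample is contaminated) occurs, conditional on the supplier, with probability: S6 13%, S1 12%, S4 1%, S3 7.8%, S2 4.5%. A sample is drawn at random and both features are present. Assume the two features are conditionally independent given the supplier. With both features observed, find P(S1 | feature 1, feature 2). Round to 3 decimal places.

0.036

Since the prior is uniform, the posterior is proportional to the likelihood:
  S6: 0.01 × 0.13 = 0.0013
  S1: 0.01 × 0.12 = 0.0012
  S4: 0.06 × 0.01 = 0.0006
  S3: 0.178 × 0.078 = 0.013884
  S2: 0.365 × 0.045 = 0.016425
Sum = 0.033409.
P(S1 | evidence) = 0.0012 / 0.033409 ≈ 0.036.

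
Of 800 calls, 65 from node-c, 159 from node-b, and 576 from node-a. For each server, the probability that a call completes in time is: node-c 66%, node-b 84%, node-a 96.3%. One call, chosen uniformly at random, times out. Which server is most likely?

Taking complements, P(timeout | each) = node-c 0.34, node-b 0.16, node-a 0.037.
Unnormalized posteriors (prior × likelihood):
  node-c: 0.08125 × 0.34 = 0.027625
  node-b: 0.19875 × 0.16 = 0.0318
  node-a: 0.72 × 0.037 = 0.02664
Total = 0.086065.
Largest term belongs to node-b, so node-b is most probable.

node-b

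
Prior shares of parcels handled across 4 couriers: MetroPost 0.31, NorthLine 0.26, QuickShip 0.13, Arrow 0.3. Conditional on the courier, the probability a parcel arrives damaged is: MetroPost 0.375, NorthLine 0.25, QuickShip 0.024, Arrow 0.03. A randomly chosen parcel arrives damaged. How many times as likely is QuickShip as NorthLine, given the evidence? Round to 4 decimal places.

Unnormalized posteriors (prior × likelihood):
  MetroPost: 0.31 × 0.375 = 0.11625
  NorthLine: 0.26 × 0.25 = 0.065
  QuickShip: 0.13 × 0.024 = 0.00312
  Arrow: 0.3 × 0.03 = 0.009
Sum = 0.19337.
The ratio is 0.00312 / 0.065 (the normalizer cancels) = 0.0480.

0.0480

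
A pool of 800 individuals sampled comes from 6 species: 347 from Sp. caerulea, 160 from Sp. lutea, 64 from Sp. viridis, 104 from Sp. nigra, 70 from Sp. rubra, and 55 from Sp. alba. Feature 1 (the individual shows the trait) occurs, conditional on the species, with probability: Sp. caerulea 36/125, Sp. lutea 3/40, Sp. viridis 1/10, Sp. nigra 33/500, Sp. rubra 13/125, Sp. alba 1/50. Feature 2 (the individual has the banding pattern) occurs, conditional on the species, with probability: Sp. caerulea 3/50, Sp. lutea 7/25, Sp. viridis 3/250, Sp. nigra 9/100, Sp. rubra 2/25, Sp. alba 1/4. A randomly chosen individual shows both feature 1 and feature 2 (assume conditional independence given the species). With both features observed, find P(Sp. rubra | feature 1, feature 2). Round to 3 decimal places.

Prior × likelihood for each hypothesis:
  Sp. caerulea: 0.43375 × 0.288 × 0.06 = 0.0074952
  Sp. lutea: 0.2 × 0.075 × 0.28 = 0.0042
  Sp. viridis: 0.08 × 0.1 × 0.012 = 0.000096
  Sp. nigra: 0.13 × 0.066 × 0.09 = 0.0007722
  Sp. rubra: 0.0875 × 0.104 × 0.08 = 0.000728
  Sp. alba: 0.06875 × 0.02 × 0.25 = 0.00034375
Normalizing constant = 0.01363515.
P(Sp. rubra | evidence) = 0.000728 / 0.01363515 ≈ 0.053.

0.053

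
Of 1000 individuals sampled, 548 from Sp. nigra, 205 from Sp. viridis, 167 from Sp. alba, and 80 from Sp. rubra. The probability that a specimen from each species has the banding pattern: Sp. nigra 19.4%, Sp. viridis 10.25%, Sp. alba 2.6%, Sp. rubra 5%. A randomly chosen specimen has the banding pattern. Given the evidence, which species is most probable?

Unnormalized posteriors (prior × likelihood):
  Sp. nigra: 0.548 × 0.194 = 0.106312
  Sp. viridis: 0.205 × 0.1025 = 0.0210125
  Sp. alba: 0.167 × 0.026 = 0.004342
  Sp. rubra: 0.08 × 0.05 = 0.004
Normalizing constant = 0.1356665.
Largest term belongs to Sp. nigra, so Sp. nigra is most probable.

Sp. nigra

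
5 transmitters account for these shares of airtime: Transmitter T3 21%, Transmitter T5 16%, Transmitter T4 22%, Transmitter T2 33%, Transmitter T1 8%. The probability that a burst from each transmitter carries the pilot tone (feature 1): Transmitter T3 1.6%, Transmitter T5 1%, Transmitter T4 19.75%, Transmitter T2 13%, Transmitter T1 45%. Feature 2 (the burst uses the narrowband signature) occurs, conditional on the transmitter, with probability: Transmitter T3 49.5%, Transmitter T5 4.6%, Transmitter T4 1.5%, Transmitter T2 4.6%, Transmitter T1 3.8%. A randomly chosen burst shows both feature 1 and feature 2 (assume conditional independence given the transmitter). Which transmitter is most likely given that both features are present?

By Bayes' rule, posterior ∝ prior × likelihood:
  Transmitter T3: 0.21 × 0.016 × 0.495 = 0.0016632
  Transmitter T5: 0.16 × 0.01 × 0.046 = 0.0000736
  Transmitter T4: 0.22 × 0.1975 × 0.015 = 0.00065175
  Transmitter T2: 0.33 × 0.13 × 0.046 = 0.0019734
  Transmitter T1: 0.08 × 0.45 × 0.038 = 0.001368
Sum = 0.00572995.
Largest term belongs to Transmitter T2, so Transmitter T2 is most probable.

Transmitter T2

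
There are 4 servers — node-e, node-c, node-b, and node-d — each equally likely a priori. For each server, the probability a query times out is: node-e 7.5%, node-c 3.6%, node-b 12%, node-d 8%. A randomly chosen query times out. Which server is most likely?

With a uniform prior (1/4 each), posterior ∝ likelihood:
  node-e: 0.075
  node-c: 0.036
  node-b: 0.12
  node-d: 0.08
Normalizing constant = 0.311.
Largest term belongs to node-b, so node-b is most probable.

node-b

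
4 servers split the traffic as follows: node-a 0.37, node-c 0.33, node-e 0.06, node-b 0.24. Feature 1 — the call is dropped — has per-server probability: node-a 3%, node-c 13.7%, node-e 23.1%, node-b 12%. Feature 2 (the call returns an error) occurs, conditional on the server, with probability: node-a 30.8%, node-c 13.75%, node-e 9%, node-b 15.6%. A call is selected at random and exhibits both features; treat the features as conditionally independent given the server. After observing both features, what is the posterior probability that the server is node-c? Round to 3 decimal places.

0.404

Prior × likelihood for each hypothesis:
  node-a: 0.37 × 0.03 × 0.308 = 0.0034188
  node-c: 0.33 × 0.137 × 0.1375 = 0.006216375
  node-e: 0.06 × 0.231 × 0.09 = 0.0012474
  node-b: 0.24 × 0.12 × 0.156 = 0.0044928
Normalizing constant = 0.015375375.
P(node-c | evidence) = 0.006216375 / 0.015375375 ≈ 0.404.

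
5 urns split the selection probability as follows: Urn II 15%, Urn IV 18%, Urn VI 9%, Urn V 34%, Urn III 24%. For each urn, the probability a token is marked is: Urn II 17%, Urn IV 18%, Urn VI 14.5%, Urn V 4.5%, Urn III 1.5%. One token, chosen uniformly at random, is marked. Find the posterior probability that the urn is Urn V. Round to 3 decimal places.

Compute prior × likelihood for every hypothesis:
  Urn II: 0.15 × 0.17 = 0.0255
  Urn IV: 0.18 × 0.18 = 0.0324
  Urn VI: 0.09 × 0.145 = 0.01305
  Urn V: 0.34 × 0.045 = 0.0153
  Urn III: 0.24 × 0.015 = 0.0036
Total = 0.08985.
P(Urn V | evidence) = 0.0153 / 0.08985 ≈ 0.170.

0.170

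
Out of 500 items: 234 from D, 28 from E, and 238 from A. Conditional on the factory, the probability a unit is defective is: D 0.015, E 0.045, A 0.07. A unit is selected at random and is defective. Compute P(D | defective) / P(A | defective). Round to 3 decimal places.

Prior × likelihood for each hypothesis:
  D: 0.468 × 0.015 = 0.00702
  E: 0.056 × 0.045 = 0.00252
  A: 0.476 × 0.07 = 0.03332
Sum = 0.04286.
The ratio is 0.00702 / 0.03332 (the normalizer cancels) = 0.211.

0.211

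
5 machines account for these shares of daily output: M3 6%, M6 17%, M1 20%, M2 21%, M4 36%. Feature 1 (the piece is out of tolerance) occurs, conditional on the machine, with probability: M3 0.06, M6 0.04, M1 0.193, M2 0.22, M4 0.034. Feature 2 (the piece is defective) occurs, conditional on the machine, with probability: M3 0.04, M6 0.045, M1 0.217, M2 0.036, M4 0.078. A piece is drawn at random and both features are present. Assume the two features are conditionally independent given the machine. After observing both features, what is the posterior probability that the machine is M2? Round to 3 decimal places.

Unnormalized posteriors (prior × likelihood):
  M3: 0.06 × 0.06 × 0.04 = 0.000144
  M6: 0.17 × 0.04 × 0.045 = 0.000306
  M1: 0.2 × 0.193 × 0.217 = 0.0083762
  M2: 0.21 × 0.22 × 0.036 = 0.0016632
  M4: 0.36 × 0.034 × 0.078 = 0.00095472
Normalizing constant = 0.01144412.
P(M2 | evidence) = 0.0016632 / 0.01144412 ≈ 0.145.

0.145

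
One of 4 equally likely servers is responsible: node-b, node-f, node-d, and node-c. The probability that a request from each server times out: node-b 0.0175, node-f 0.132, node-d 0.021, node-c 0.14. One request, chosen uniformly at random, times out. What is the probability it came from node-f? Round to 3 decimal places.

0.425

With a uniform prior (1/4 each), posterior ∝ likelihood:
  node-b: 0.0175
  node-f: 0.132
  node-d: 0.021
  node-c: 0.14
Sum = 0.3105.
P(node-f | evidence) = 0.132 / 0.3105 ≈ 0.425.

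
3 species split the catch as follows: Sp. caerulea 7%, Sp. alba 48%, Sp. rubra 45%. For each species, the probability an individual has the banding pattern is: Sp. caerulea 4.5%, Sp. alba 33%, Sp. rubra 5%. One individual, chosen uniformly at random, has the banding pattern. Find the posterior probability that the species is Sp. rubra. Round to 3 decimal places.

0.122

Compute prior × likelihood for every hypothesis:
  Sp. caerulea: 0.07 × 0.045 = 0.00315
  Sp. alba: 0.48 × 0.33 = 0.1584
  Sp. rubra: 0.45 × 0.05 = 0.0225
Sum = 0.18405.
P(Sp. rubra | evidence) = 0.0225 / 0.18405 ≈ 0.122.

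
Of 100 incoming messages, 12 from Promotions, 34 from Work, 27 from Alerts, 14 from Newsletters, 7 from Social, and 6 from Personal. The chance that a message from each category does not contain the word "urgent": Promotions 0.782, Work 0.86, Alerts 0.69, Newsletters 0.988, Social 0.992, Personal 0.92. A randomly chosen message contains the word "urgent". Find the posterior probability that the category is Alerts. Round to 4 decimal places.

Taking complements, P(urgent-flag | each) = Promotions 0.218, Work 0.14, Alerts 0.31, Newsletters 0.012, Social 0.008, Personal 0.08.
Compute prior × likelihood for every hypothesis:
  Promotions: 0.12 × 0.218 = 0.02616
  Work: 0.34 × 0.14 = 0.0476
  Alerts: 0.27 × 0.31 = 0.0837
  Newsletters: 0.14 × 0.012 = 0.00168
  Social: 0.07 × 0.008 = 0.00056
  Personal: 0.06 × 0.08 = 0.0048
Total = 0.1645.
P(Alerts | evidence) = 0.0837 / 0.1645 ≈ 0.5088.

0.5088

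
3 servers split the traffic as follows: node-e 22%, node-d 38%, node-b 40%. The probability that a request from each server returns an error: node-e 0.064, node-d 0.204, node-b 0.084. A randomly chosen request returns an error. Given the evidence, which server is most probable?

By Bayes' rule, posterior ∝ prior × likelihood:
  node-e: 0.22 × 0.064 = 0.01408
  node-d: 0.38 × 0.204 = 0.07752
  node-b: 0.4 × 0.084 = 0.0336
Sum = 0.1252.
Largest term belongs to node-d, so node-d is most probable.

node-d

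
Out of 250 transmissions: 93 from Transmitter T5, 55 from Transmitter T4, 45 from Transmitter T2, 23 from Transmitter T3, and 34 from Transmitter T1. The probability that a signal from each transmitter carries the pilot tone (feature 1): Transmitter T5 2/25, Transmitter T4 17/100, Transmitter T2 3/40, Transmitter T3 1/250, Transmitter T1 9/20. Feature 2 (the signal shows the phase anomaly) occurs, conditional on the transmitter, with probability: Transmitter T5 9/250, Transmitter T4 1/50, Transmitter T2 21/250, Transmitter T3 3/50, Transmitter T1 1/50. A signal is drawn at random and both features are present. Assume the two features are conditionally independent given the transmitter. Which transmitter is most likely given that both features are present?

Transmitter T1

Compute prior × likelihood for every hypothesis:
  Transmitter T5: 0.372 × 0.08 × 0.036 = 0.00107136
  Transmitter T4: 0.22 × 0.17 × 0.02 = 0.000748
  Transmitter T2: 0.18 × 0.075 × 0.084 = 0.001134
  Transmitter T3: 0.092 × 0.004 × 0.06 = 0.00002208
  Transmitter T1: 0.136 × 0.45 × 0.02 = 0.001224
Normalizing constant = 0.00419944.
Largest term belongs to Transmitter T1, so Transmitter T1 is most probable.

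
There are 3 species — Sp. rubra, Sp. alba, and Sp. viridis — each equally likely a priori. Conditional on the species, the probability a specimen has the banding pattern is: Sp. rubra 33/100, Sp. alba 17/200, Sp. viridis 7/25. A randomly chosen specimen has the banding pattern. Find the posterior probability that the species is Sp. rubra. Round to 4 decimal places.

With a uniform prior (1/3 each), posterior ∝ likelihood:
  Sp. rubra: 0.33
  Sp. alba: 0.085
  Sp. viridis: 0.28
Normalizing constant = 0.695.
P(Sp. rubra | evidence) = 0.33 / 0.695 ≈ 0.4748.

0.4748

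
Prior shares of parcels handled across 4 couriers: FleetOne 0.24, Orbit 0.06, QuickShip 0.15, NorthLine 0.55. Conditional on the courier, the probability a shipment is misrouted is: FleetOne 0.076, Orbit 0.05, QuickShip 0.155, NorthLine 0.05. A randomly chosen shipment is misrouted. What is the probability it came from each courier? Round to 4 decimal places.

FleetOne 0.2534, Orbit 0.0417, QuickShip 0.3230, NorthLine 0.3820

Compute prior × likelihood for every hypothesis:
  FleetOne: 0.24 × 0.076 = 0.01824
  Orbit: 0.06 × 0.05 = 0.003
  QuickShip: 0.15 × 0.155 = 0.02325
  NorthLine: 0.55 × 0.05 = 0.0275
Total = 0.07199.
P(FleetOne | misrouted) = 0.01824/0.07199 ≈ 0.2534
P(Orbit | misrouted) = 0.003/0.07199 ≈ 0.0417
P(QuickShip | misrouted) = 0.02325/0.07199 ≈ 0.3230
P(NorthLine | misrouted) = 0.0275/0.07199 ≈ 0.3820
(Check: 0.2534+0.0417+0.3230+0.3820 = 1.0001.)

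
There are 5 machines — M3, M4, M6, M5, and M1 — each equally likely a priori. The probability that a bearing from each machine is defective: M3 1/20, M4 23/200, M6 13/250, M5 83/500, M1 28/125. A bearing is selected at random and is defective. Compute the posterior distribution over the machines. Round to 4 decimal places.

With a uniform prior (1/5 each), posterior ∝ likelihood:
  M3: 0.05
  M4: 0.115
  M6: 0.052
  M5: 0.166
  M1: 0.224
Sum = 0.607.
P(M3 | defective) = 0.05/0.607 ≈ 0.0824
P(M4 | defective) = 0.115/0.607 ≈ 0.1895
P(M6 | defective) = 0.052/0.607 ≈ 0.0857
P(M5 | defective) = 0.166/0.607 ≈ 0.2735
P(M1 | defective) = 0.224/0.607 ≈ 0.3690
(Check: 0.0824+0.1895+0.0857+0.2735+0.3690 = 1.0001.)

M3 0.0824, M4 0.1895, M6 0.0857, M5 0.2735, M1 0.3690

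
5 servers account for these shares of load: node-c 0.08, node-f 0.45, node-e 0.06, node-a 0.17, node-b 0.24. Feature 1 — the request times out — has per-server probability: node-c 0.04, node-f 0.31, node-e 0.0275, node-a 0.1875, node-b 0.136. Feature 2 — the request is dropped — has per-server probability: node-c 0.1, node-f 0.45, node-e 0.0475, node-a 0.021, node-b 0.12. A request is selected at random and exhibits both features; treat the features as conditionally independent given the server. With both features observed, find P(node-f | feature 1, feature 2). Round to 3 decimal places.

0.926

Compute prior × likelihood for every hypothesis:
  node-c: 0.08 × 0.04 × 0.1 = 0.00032
  node-f: 0.45 × 0.31 × 0.45 = 0.062775
  node-e: 0.06 × 0.0275 × 0.0475 = 0.000078375
  node-a: 0.17 × 0.1875 × 0.021 = 0.000669375
  node-b: 0.24 × 0.136 × 0.12 = 0.0039168
Normalizing constant = 0.06775955.
P(node-f | evidence) = 0.062775 / 0.06775955 ≈ 0.926.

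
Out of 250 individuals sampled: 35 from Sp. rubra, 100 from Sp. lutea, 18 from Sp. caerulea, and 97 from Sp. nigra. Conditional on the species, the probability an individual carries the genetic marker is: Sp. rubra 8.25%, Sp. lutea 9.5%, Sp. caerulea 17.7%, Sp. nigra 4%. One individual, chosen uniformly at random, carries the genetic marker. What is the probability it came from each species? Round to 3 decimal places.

Sp. rubra 0.148, Sp. lutea 0.488, Sp. caerulea 0.164, Sp. nigra 0.199

Unnormalized posteriors (prior × likelihood):
  Sp. rubra: 0.14 × 0.0825 = 0.01155
  Sp. lutea: 0.4 × 0.095 = 0.038
  Sp. caerulea: 0.072 × 0.177 = 0.012744
  Sp. nigra: 0.388 × 0.04 = 0.01552
Total = 0.077814.
P(Sp. rubra | marker) = 0.01155/0.077814 ≈ 0.148
P(Sp. lutea | marker) = 0.038/0.077814 ≈ 0.488
P(Sp. caerulea | marker) = 0.012744/0.077814 ≈ 0.164
P(Sp. nigra | marker) = 0.01552/0.077814 ≈ 0.199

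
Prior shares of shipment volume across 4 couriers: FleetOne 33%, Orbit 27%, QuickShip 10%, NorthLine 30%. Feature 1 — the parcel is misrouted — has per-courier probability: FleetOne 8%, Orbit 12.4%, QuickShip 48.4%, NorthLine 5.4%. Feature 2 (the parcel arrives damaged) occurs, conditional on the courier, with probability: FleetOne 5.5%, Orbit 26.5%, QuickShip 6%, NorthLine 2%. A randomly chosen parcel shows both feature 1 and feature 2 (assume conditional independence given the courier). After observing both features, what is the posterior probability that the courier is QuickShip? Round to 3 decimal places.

0.214

By Bayes' rule, posterior ∝ prior × likelihood:
  FleetOne: 0.33 × 0.08 × 0.055 = 0.001452
  Orbit: 0.27 × 0.124 × 0.265 = 0.0088722
  QuickShip: 0.1 × 0.484 × 0.06 = 0.002904
  NorthLine: 0.3 × 0.054 × 0.02 = 0.000324
Total = 0.0135522.
P(QuickShip | evidence) = 0.002904 / 0.0135522 ≈ 0.214.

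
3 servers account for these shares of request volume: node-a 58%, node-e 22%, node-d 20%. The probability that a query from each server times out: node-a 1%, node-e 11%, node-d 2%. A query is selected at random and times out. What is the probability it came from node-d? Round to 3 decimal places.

0.118

Compute prior × likelihood for every hypothesis:
  node-a: 0.58 × 0.01 = 0.0058
  node-e: 0.22 × 0.11 = 0.0242
  node-d: 0.2 × 0.02 = 0.004
Total = 0.034.
P(node-d | evidence) = 0.004 / 0.034 ≈ 0.118.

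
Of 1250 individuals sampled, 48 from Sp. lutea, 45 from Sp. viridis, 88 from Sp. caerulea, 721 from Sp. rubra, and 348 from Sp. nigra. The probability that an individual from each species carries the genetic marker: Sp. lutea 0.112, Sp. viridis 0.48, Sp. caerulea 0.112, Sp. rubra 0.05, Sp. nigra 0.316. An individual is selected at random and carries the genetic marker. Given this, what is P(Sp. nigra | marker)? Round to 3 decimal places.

Compute prior × likelihood for every hypothesis:
  Sp. lutea: 0.0384 × 0.112 = 0.0043008
  Sp. viridis: 0.036 × 0.48 = 0.01728
  Sp. caerulea: 0.0704 × 0.112 = 0.0078848
  Sp. rubra: 0.5768 × 0.05 = 0.02884
  Sp. nigra: 0.2784 × 0.316 = 0.0879744
Sum = 0.14628.
P(Sp. nigra | evidence) = 0.0879744 / 0.14628 ≈ 0.601.

0.601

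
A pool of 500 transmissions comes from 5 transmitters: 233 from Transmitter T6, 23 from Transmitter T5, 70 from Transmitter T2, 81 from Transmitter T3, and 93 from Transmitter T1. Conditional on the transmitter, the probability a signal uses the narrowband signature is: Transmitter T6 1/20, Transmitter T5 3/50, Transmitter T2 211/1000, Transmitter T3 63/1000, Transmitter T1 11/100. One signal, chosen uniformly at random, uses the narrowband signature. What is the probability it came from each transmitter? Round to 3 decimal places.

Prior × likelihood for each hypothesis:
  Transmitter T6: 0.466 × 0.05 = 0.0233
  Transmitter T5: 0.046 × 0.06 = 0.00276
  Transmitter T2: 0.14 × 0.211 = 0.02954
  Transmitter T3: 0.162 × 0.063 = 0.010206
  Transmitter T1: 0.186 × 0.11 = 0.02046
Sum = 0.086266.
P(Transmitter T6 | narrowband) = 0.0233/0.086266 ≈ 0.270
P(Transmitter T5 | narrowband) = 0.00276/0.086266 ≈ 0.032
P(Transmitter T2 | narrowband) = 0.02954/0.086266 ≈ 0.342
P(Transmitter T3 | narrowband) = 0.010206/0.086266 ≈ 0.118
P(Transmitter T1 | narrowband) = 0.02046/0.086266 ≈ 0.237

Transmitter T6 0.270, Transmitter T5 0.032, Transmitter T2 0.342, Transmitter T3 0.118, Transmitter T1 0.237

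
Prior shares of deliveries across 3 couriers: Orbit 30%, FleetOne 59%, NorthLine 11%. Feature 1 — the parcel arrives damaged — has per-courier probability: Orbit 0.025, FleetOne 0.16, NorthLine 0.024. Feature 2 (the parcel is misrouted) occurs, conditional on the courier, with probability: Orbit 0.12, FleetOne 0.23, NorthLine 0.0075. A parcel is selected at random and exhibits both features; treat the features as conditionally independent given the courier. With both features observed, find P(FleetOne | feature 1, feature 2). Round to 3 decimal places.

Prior × likelihood for each hypothesis:
  Orbit: 0.3 × 0.025 × 0.12 = 0.0009
  FleetOne: 0.59 × 0.16 × 0.23 = 0.021712
  NorthLine: 0.11 × 0.024 × 0.0075 = 0.0000198
Sum = 0.0226318.
P(FleetOne | evidence) = 0.021712 / 0.0226318 ≈ 0.959.

0.959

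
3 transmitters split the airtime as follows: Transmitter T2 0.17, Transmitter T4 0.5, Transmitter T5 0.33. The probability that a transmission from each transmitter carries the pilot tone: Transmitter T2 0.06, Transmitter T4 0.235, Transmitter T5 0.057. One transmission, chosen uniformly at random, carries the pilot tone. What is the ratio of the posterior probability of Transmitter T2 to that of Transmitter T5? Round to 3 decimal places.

0.542

Prior × likelihood for each hypothesis:
  Transmitter T2: 0.17 × 0.06 = 0.0102
  Transmitter T4: 0.5 × 0.235 = 0.1175
  Transmitter T5: 0.33 × 0.057 = 0.01881
Total = 0.14651.
The ratio is 0.0102 / 0.01881 (the normalizer cancels) = 0.542.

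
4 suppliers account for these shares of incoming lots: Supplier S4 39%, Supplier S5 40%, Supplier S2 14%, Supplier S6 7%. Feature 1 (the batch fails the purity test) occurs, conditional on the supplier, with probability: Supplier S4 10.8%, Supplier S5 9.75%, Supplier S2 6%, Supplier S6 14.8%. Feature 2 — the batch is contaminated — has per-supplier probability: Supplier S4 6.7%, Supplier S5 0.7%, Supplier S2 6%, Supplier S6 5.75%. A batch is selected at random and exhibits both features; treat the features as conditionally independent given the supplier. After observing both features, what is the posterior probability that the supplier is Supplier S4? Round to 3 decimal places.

Unnormalized posteriors (prior × likelihood):
  Supplier S4: 0.39 × 0.108 × 0.067 = 0.00282204
  Supplier S5: 0.4 × 0.0975 × 0.007 = 0.000273
  Supplier S2: 0.14 × 0.06 × 0.06 = 0.000504
  Supplier S6: 0.07 × 0.148 × 0.0575 = 0.0005957
Sum = 0.00419474.
P(Supplier S4 | evidence) = 0.00282204 / 0.00419474 ≈ 0.673.

0.673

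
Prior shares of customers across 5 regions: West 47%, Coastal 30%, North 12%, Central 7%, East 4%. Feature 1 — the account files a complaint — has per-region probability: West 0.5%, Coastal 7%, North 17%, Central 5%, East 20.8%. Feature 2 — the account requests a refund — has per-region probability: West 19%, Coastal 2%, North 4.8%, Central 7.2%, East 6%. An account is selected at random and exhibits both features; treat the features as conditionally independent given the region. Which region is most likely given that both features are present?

North

Prior × likelihood for each hypothesis:
  West: 0.47 × 0.005 × 0.19 = 0.0004465
  Coastal: 0.3 × 0.07 × 0.02 = 0.00042
  North: 0.12 × 0.17 × 0.048 = 0.0009792
  Central: 0.07 × 0.05 × 0.072 = 0.000252
  East: 0.04 × 0.208 × 0.06 = 0.0004992
Sum = 0.0025969.
Largest term belongs to North, so North is most probable.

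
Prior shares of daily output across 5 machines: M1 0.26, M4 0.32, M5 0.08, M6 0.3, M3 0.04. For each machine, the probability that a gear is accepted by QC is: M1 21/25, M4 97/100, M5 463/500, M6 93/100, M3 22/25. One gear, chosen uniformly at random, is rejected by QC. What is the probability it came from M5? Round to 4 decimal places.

Taking complements, P(rejected | each) = M1 0.16, M4 0.03, M5 0.074, M6 0.07, M3 0.12.
Prior × likelihood for each hypothesis:
  M1: 0.26 × 0.16 = 0.0416
  M4: 0.32 × 0.03 = 0.0096
  M5: 0.08 × 0.074 = 0.00592
  M6: 0.3 × 0.07 = 0.021
  M3: 0.04 × 0.12 = 0.0048
Total = 0.08292.
P(M5 | evidence) = 0.00592 / 0.08292 ≈ 0.0714.

0.0714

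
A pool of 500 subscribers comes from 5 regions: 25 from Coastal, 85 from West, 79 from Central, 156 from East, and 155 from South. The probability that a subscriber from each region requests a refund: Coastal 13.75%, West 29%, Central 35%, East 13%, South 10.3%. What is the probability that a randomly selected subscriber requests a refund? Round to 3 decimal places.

0.184

By Bayes' rule, posterior ∝ prior × likelihood:
  Coastal: 0.05 × 0.1375 = 0.006875
  West: 0.17 × 0.29 = 0.0493
  Central: 0.158 × 0.35 = 0.0553
  East: 0.312 × 0.13 = 0.04056
  South: 0.31 × 0.103 = 0.03193
P(refund) = 0.006875 + 0.0493 + 0.0553 + 0.04056 + 0.03193 = 0.183965 → 0.184.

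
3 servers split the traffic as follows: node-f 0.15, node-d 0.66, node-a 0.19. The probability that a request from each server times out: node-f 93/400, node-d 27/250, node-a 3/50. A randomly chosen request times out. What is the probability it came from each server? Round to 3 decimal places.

By Bayes' rule, posterior ∝ prior × likelihood:
  node-f: 0.15 × 0.2325 = 0.034875
  node-d: 0.66 × 0.108 = 0.07128
  node-a: 0.19 × 0.06 = 0.0114
Sum = 0.117555.
P(node-f | timeout) = 0.034875/0.117555 ≈ 0.297
P(node-d | timeout) = 0.07128/0.117555 ≈ 0.606
P(node-a | timeout) = 0.0114/0.117555 ≈ 0.097
(Check: 0.297+0.606+0.097 = 1.000.)

node-f 0.297, node-d 0.606, node-a 0.097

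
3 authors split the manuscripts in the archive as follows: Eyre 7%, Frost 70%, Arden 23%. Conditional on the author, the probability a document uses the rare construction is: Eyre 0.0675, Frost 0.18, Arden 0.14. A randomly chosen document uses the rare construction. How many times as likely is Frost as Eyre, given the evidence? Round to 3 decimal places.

26.667

By Bayes' rule, posterior ∝ prior × likelihood:
  Eyre: 0.07 × 0.0675 = 0.004725
  Frost: 0.7 × 0.18 = 0.126
  Arden: 0.23 × 0.14 = 0.0322
Sum = 0.162925.
The ratio is 0.126 / 0.004725 (the normalizer cancels) = 26.667.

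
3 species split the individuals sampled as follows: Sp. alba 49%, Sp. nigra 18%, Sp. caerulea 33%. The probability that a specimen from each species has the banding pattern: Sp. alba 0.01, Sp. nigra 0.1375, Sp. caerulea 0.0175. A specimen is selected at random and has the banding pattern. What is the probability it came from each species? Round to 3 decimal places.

Compute prior × likelihood for every hypothesis:
  Sp. alba: 0.49 × 0.01 = 0.0049
  Sp. nigra: 0.18 × 0.1375 = 0.02475
  Sp. caerulea: 0.33 × 0.0175 = 0.005775
Sum = 0.035425.
P(Sp. alba | banded) = 0.0049/0.035425 ≈ 0.138
P(Sp. nigra | banded) = 0.02475/0.035425 ≈ 0.699
P(Sp. caerulea | banded) = 0.005775/0.035425 ≈ 0.163

Sp. alba 0.138, Sp. nigra 0.699, Sp. caerulea 0.163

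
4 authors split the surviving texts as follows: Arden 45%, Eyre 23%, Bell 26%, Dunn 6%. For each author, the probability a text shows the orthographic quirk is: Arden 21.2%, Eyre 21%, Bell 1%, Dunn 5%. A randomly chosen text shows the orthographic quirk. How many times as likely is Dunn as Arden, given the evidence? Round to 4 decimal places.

0.0314

Prior × likelihood for each hypothesis:
  Arden: 0.45 × 0.212 = 0.0954
  Eyre: 0.23 × 0.21 = 0.0483
  Bell: 0.26 × 0.01 = 0.0026
  Dunn: 0.06 × 0.05 = 0.003
Total = 0.1493.
The ratio is 0.003 / 0.0954 (the normalizer cancels) = 0.0314.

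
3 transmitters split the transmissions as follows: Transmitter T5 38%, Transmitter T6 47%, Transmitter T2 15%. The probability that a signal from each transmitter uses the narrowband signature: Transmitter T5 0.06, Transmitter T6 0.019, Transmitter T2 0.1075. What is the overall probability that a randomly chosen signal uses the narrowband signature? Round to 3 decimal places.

0.048

Prior × likelihood for each hypothesis:
  Transmitter T5: 0.38 × 0.06 = 0.0228
  Transmitter T6: 0.47 × 0.019 = 0.00893
  Transmitter T2: 0.15 × 0.1075 = 0.016125
P(narrowband) = 0.0228 + 0.00893 + 0.016125 = 0.047855 → 0.048.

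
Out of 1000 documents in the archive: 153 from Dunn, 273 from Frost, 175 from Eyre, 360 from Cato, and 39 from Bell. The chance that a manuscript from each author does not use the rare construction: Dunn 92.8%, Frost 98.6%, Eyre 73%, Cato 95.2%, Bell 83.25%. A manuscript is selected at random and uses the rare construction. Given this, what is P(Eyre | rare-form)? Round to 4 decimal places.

0.5501

Taking complements, P(rare-form | each) = Dunn 0.072, Frost 0.014, Eyre 0.27, Cato 0.048, Bell 0.1675.
By Bayes' rule, posterior ∝ prior × likelihood:
  Dunn: 0.153 × 0.072 = 0.011016
  Frost: 0.273 × 0.014 = 0.003822
  Eyre: 0.175 × 0.27 = 0.04725
  Cato: 0.36 × 0.048 = 0.01728
  Bell: 0.039 × 0.1675 = 0.0065325
Sum = 0.0859005.
P(Eyre | evidence) = 0.04725 / 0.0859005 ≈ 0.5501.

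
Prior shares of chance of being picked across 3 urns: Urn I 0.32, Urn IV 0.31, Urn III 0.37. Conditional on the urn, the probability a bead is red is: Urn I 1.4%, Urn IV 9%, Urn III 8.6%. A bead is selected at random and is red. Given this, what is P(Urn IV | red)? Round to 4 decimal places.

Unnormalized posteriors (prior × likelihood):
  Urn I: 0.32 × 0.014 = 0.00448
  Urn IV: 0.31 × 0.09 = 0.0279
  Urn III: 0.37 × 0.086 = 0.03182
Normalizing constant = 0.0642.
P(Urn IV | evidence) = 0.0279 / 0.0642 ≈ 0.4346.

0.4346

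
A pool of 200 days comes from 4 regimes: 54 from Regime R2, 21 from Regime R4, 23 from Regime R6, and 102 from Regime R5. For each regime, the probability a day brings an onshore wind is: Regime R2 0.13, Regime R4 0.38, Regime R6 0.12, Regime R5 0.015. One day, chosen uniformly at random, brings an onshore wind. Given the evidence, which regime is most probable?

By Bayes' rule, posterior ∝ prior × likelihood:
  Regime R2: 0.27 × 0.13 = 0.0351
  Regime R4: 0.105 × 0.38 = 0.0399
  Regime R6: 0.115 × 0.12 = 0.0138
  Regime R5: 0.51 × 0.015 = 0.00765
Total = 0.09645.
Largest term belongs to Regime R4, so Regime R4 is most probable.

Regime R4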